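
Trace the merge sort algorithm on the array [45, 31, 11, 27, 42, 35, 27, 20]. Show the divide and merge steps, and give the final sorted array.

Merge sort trace:

Split: [45, 31, 11, 27, 42, 35, 27, 20] -> [45, 31, 11, 27] and [42, 35, 27, 20]
  Split: [45, 31, 11, 27] -> [45, 31] and [11, 27]
    Split: [45, 31] -> [45] and [31]
    Merge: [45] + [31] -> [31, 45]
    Split: [11, 27] -> [11] and [27]
    Merge: [11] + [27] -> [11, 27]
  Merge: [31, 45] + [11, 27] -> [11, 27, 31, 45]
  Split: [42, 35, 27, 20] -> [42, 35] and [27, 20]
    Split: [42, 35] -> [42] and [35]
    Merge: [42] + [35] -> [35, 42]
    Split: [27, 20] -> [27] and [20]
    Merge: [27] + [20] -> [20, 27]
  Merge: [35, 42] + [20, 27] -> [20, 27, 35, 42]
Merge: [11, 27, 31, 45] + [20, 27, 35, 42] -> [11, 20, 27, 27, 31, 35, 42, 45]

Final sorted array: [11, 20, 27, 27, 31, 35, 42, 45]

The merge sort proceeds by recursively splitting the array and merging sorted halves.
After all merges, the sorted array is [11, 20, 27, 27, 31, 35, 42, 45].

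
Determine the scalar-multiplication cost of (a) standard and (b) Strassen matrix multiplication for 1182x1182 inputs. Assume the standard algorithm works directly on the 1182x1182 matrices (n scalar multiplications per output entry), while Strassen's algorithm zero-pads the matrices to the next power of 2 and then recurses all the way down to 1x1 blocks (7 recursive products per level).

Matrix multiplication for 1182x1182 matrices:

Strassen's algorithm requires power-of-2 dimensions. Pad 1182x1182 to 2048x2048 (next power of 2).

Standard algorithm: 1182^3 = 1651400568 multiplications
Strassen's algorithm: 7^(log2(2048)) = 7^11 = 1977326743 multiplications
Difference: 1651400568 - 1977326743 = -325926175 (Strassen uses MORE here due to padding overhead — for small or just-over-power-of-2 n, padding can outweigh the per-level savings)

Standard: 1651400568 multiplications (1182^3). Strassen: 1977326743 multiplications (7^11, after padding to 2048x2048). Strassen reduces 8 recursive multiplications to 7 at each level.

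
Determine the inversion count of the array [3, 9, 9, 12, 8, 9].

Finding inversions in [3, 9, 9, 12, 8, 9]:

(1, 4): arr[1]=9 > arr[4]=8
(2, 4): arr[2]=9 > arr[4]=8
(3, 4): arr[3]=12 > arr[4]=8
(3, 5): arr[3]=12 > arr[5]=9

Total inversions: 4

The array has 4 inversion(s): (1,4), (2,4), (3,4), (3,5). Each pair (i,j) satisfies i < j and arr[i] > arr[j].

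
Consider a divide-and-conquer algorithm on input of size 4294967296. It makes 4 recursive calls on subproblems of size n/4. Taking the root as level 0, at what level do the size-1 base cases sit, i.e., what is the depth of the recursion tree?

For divide and conquer with division factor 4:

Problem sizes at each level:
Level 0: 4294967296
Level 1: 1073741824
Level 2: 268435456
Level 3: 67108864
Level 4: 16777216
Level 5: 4194304
Level 6: 1048576
Level 7: 262144
Level 8: 65536
Level 9: 16384
Level 10: 4096
Level 11: 1024
Level 12: 256
Level 13: 64
Level 14: 16
Level 15: 4
Level 16: 1

The root is level 0 and the size-1 base case is level 16 (the tree spans levels 0 through 16, i.e. 17 levels counting the root), so the depth is the number of divisions: log_4(4294967296) = 16

The recursion tree depth is log_4(4294967296) = 16. At each level, the problem size is divided by 4, so it takes 16 divisions to reduce to a base case of size 1. The algorithm makes 4 recursive calls at each level.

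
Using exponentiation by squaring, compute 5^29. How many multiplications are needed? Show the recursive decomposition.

Computing 5^29 by squaring (build up from 5^1; each line after the first costs one multiplication):

5^1 = 5
5^2 = (5^1)^2 = 5^2 = 25
5^3 = 5 * 5^2 = 5 * 25 = 125
5^6 = (5^3)^2 = 125^2 = 15625
5^7 = 5 * 5^6 = 5 * 15625 = 78125
5^14 = (5^7)^2 = 78125^2 = 6103515625
5^28 = (5^14)^2 = 6103515625^2 = 37252902984619140625
5^29 = 5 * 5^28 = 5 * 37252902984619140625 = 186264514923095703125

Result: 186264514923095703125
Multiplications needed: 7 (7 lines after 5^1)

5^29 = 186264514923095703125. Using exponentiation by squaring, this requires 7 multiplications. The key idea: if the exponent is even, square the half-power; if odd, multiply by the base once.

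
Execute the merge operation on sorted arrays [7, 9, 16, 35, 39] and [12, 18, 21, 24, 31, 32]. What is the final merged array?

Merging process:

Compare 7 vs 12: take 7 from left. Merged: [7]
Compare 9 vs 12: take 9 from left. Merged: [7, 9]
Compare 16 vs 12: take 12 from right. Merged: [7, 9, 12]
Compare 16 vs 18: take 16 from left. Merged: [7, 9, 12, 16]
Compare 35 vs 18: take 18 from right. Merged: [7, 9, 12, 16, 18]
Compare 35 vs 21: take 21 from right. Merged: [7, 9, 12, 16, 18, 21]
Compare 35 vs 24: take 24 from right. Merged: [7, 9, 12, 16, 18, 21, 24]
Compare 35 vs 31: take 31 from right. Merged: [7, 9, 12, 16, 18, 21, 24, 31]
Compare 35 vs 32: take 32 from right. Merged: [7, 9, 12, 16, 18, 21, 24, 31, 32]
Append remaining from left: [35, 39]. Merged: [7, 9, 12, 16, 18, 21, 24, 31, 32, 35, 39]

Final merged array: [7, 9, 12, 16, 18, 21, 24, 31, 32, 35, 39]
Total comparisons: 9

The merged array is [7, 9, 12, 16, 18, 21, 24, 31, 32, 35, 39], requiring 9 comparisons. The merge step runs in O(n) time where n is the total number of elements.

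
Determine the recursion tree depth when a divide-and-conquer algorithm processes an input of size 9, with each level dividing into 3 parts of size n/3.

For divide and conquer with division factor 3:

Problem sizes at each level:
Level 0: 9
Level 1: 3
Level 2: 1

The root is level 0 and the size-1 base case is level 2 (the tree spans levels 0 through 2, i.e. 3 levels counting the root), so the depth is the number of divisions: log_3(9) = 2

The recursion tree depth is log_3(9) = 2. At each level, the problem size is divided by 3, so it takes 2 divisions to reduce to a base case of size 1. The algorithm makes 3 recursive calls at each level.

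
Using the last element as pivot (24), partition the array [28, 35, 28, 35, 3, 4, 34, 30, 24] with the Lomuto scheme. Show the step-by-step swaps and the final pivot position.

Lomuto partition with pivot = 24:

Initial array: [28, 35, 28, 35, 3, 4, 34, 30, 24]

arr[0]=28 > 24: no swap
arr[1]=35 > 24: no swap
arr[2]=28 > 24: no swap
arr[3]=35 > 24: no swap
arr[4]=3 <= 24: swap with position 0, array becomes [3, 35, 28, 35, 28, 4, 34, 30, 24]
arr[5]=4 <= 24: swap with position 1, array becomes [3, 4, 28, 35, 28, 35, 34, 30, 24]
arr[6]=34 > 24: no swap
arr[7]=30 > 24: no swap

Place pivot at position 2: [3, 4, 24, 35, 28, 35, 34, 30, 28]
Pivot position: 2

After partitioning with pivot 24, the array becomes [3, 4, 24, 35, 28, 35, 34, 30, 28]. The pivot is placed at index 2. All elements to the left of the pivot are <= 24, and all elements to the right are > 24.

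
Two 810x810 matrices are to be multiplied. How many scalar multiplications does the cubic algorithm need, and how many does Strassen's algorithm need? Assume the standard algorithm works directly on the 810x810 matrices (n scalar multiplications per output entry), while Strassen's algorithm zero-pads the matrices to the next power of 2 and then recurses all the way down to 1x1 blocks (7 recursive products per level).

Matrix multiplication for 810x810 matrices:

Strassen's algorithm requires power-of-2 dimensions. Pad 810x810 to 1024x1024 (next power of 2).

Standard algorithm: 810^3 = 531441000 multiplications
Strassen's algorithm: 7^(log2(1024)) = 7^10 = 282475249 multiplications
Savings: 531441000 - 282475249 = 248965751 multiplications

Standard: 531441000 multiplications (810^3). Strassen: 282475249 multiplications (7^10, after padding to 1024x1024). Strassen reduces 8 recursive multiplications to 7 at each level.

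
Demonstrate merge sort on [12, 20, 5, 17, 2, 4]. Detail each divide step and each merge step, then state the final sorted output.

Merge sort trace:

Split: [12, 20, 5, 17, 2, 4] -> [12, 20, 5] and [17, 2, 4]
  Split: [12, 20, 5] -> [12] and [20, 5]
    Split: [20, 5] -> [20] and [5]
    Merge: [20] + [5] -> [5, 20]
  Merge: [12] + [5, 20] -> [5, 12, 20]
  Split: [17, 2, 4] -> [17] and [2, 4]
    Split: [2, 4] -> [2] and [4]
    Merge: [2] + [4] -> [2, 4]
  Merge: [17] + [2, 4] -> [2, 4, 17]
Merge: [5, 12, 20] + [2, 4, 17] -> [2, 4, 5, 12, 17, 20]

Final sorted array: [2, 4, 5, 12, 17, 20]

The merge sort proceeds by recursively splitting the array and merging sorted halves.
After all merges, the sorted array is [2, 4, 5, 12, 17, 20].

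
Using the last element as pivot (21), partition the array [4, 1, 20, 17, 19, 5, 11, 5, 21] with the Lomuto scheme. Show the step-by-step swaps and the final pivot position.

Lomuto partition with pivot = 21:

Initial array: [4, 1, 20, 17, 19, 5, 11, 5, 21]

arr[0]=4 <= 21: swap with position 0, array becomes [4, 1, 20, 17, 19, 5, 11, 5, 21]
arr[1]=1 <= 21: swap with position 1, array becomes [4, 1, 20, 17, 19, 5, 11, 5, 21]
arr[2]=20 <= 21: swap with position 2, array becomes [4, 1, 20, 17, 19, 5, 11, 5, 21]
arr[3]=17 <= 21: swap with position 3, array becomes [4, 1, 20, 17, 19, 5, 11, 5, 21]
arr[4]=19 <= 21: swap with position 4, array becomes [4, 1, 20, 17, 19, 5, 11, 5, 21]
arr[5]=5 <= 21: swap with position 5, array becomes [4, 1, 20, 17, 19, 5, 11, 5, 21]
arr[6]=11 <= 21: swap with position 6, array becomes [4, 1, 20, 17, 19, 5, 11, 5, 21]
arr[7]=5 <= 21: swap with position 7, array becomes [4, 1, 20, 17, 19, 5, 11, 5, 21]

Place pivot at position 8: [4, 1, 20, 17, 19, 5, 11, 5, 21]
Pivot position: 8

After partitioning with pivot 21, the array becomes [4, 1, 20, 17, 19, 5, 11, 5, 21]. The pivot is placed at index 8. All elements to the left of the pivot are <= 21, and all elements to the right are > 21.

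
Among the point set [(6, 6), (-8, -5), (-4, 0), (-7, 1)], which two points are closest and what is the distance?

Computing all pairwise distances among 4 points:

d((6, 6), (-8, -5)) = 17.8045
d((6, 6), (-4, 0)) = 11.6619
d((6, 6), (-7, 1)) = 13.9284
d((-8, -5), (-4, 0)) = 6.4031
d((-8, -5), (-7, 1)) = 6.0828
d((-4, 0), (-7, 1)) = 3.1623 <-- minimum

Closest pair: (-4, 0) and (-7, 1) with distance 3.1623

The closest pair is (-4, 0) and (-7, 1) with Euclidean distance 3.1623. For 4 points, brute-force pairwise comparison is shown above. For large n, the divide-and-conquer algorithm (sort by x, recurse on halves, check the dividing strip) achieves O(n log n).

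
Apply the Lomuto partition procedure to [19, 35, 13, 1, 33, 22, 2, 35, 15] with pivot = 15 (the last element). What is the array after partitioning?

Lomuto partition with pivot = 15:

Initial array: [19, 35, 13, 1, 33, 22, 2, 35, 15]

arr[0]=19 > 15: no swap
arr[1]=35 > 15: no swap
arr[2]=13 <= 15: swap with position 0, array becomes [13, 35, 19, 1, 33, 22, 2, 35, 15]
arr[3]=1 <= 15: swap with position 1, array becomes [13, 1, 19, 35, 33, 22, 2, 35, 15]
arr[4]=33 > 15: no swap
arr[5]=22 > 15: no swap
arr[6]=2 <= 15: swap with position 2, array becomes [13, 1, 2, 35, 33, 22, 19, 35, 15]
arr[7]=35 > 15: no swap

Place pivot at position 3: [13, 1, 2, 15, 33, 22, 19, 35, 35]
Pivot position: 3

After partitioning with pivot 15, the array becomes [13, 1, 2, 15, 33, 22, 19, 35, 35]. The pivot is placed at index 3. All elements to the left of the pivot are <= 15, and all elements to the right are > 15.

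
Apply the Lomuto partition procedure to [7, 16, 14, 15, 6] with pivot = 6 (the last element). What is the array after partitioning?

Lomuto partition with pivot = 6:

Initial array: [7, 16, 14, 15, 6]

arr[0]=7 > 6: no swap
arr[1]=16 > 6: no swap
arr[2]=14 > 6: no swap
arr[3]=15 > 6: no swap

Place pivot at position 0: [6, 16, 14, 15, 7]
Pivot position: 0

After partitioning with pivot 6, the array becomes [6, 16, 14, 15, 7]. The pivot is placed at index 0. All elements to the left of the pivot are <= 6, and all elements to the right are > 6.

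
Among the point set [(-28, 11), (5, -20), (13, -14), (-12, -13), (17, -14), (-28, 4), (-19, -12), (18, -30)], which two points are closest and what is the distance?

Computing all pairwise distances among 8 points:

d((-28, 11), (5, -20)) = 45.2769
d((-28, 11), (13, -14)) = 48.0208
d((-28, 11), (-12, -13)) = 28.8444
d((-28, 11), (17, -14)) = 51.4782
d((-28, 11), (-28, 4)) = 7.0
d((-28, 11), (-19, -12)) = 24.6982
d((-28, 11), (18, -30)) = 61.6198
d((5, -20), (13, -14)) = 10.0
d((5, -20), (-12, -13)) = 18.3848
d((5, -20), (17, -14)) = 13.4164
d((5, -20), (-28, 4)) = 40.8044
d((5, -20), (-19, -12)) = 25.2982
d((5, -20), (18, -30)) = 16.4012
d((13, -14), (-12, -13)) = 25.02
d((13, -14), (17, -14)) = 4.0 <-- minimum
d((13, -14), (-28, 4)) = 44.7772
d((13, -14), (-19, -12)) = 32.0624
d((13, -14), (18, -30)) = 16.7631
d((-12, -13), (17, -14)) = 29.0172
d((-12, -13), (-28, 4)) = 23.3452
d((-12, -13), (-19, -12)) = 7.0711
d((-12, -13), (18, -30)) = 34.4819
d((17, -14), (-28, 4)) = 48.4665
d((17, -14), (-19, -12)) = 36.0555
d((17, -14), (18, -30)) = 16.0312
d((-28, 4), (-19, -12)) = 18.3576
d((-28, 4), (18, -30)) = 57.2014
d((-19, -12), (18, -30)) = 41.1461

Closest pair: (13, -14) and (17, -14) with distance 4.0

The closest pair is (13, -14) and (17, -14) with Euclidean distance 4.0. For 8 points, brute-force pairwise comparison is shown above. For large n, the divide-and-conquer algorithm (sort by x, recurse on halves, check the dividing strip) achieves O(n log n).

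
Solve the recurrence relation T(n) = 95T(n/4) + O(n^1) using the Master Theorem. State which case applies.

Master Theorem for T(n) = 95T(n/4) + O(n^1):

a = 95, b = 4, c = 1
log_b(a) = log_4(95) = 3.2849

Case 1: c = 1 < log_4(95) = 3.2849
T(n) = O(n^(log_4 95))

For T(n) = 95T(n/4) + O(n^1): log_4(95) = 3.2849. This is Case 1 of the Master Theorem (c < log_b(a), work dominated by leaves), giving O(n^(log_4 95)).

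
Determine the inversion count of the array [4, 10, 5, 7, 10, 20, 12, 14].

Finding inversions in [4, 10, 5, 7, 10, 20, 12, 14]:

(1, 2): arr[1]=10 > arr[2]=5
(1, 3): arr[1]=10 > arr[3]=7
(5, 6): arr[5]=20 > arr[6]=12
(5, 7): arr[5]=20 > arr[7]=14

Total inversions: 4

The array has 4 inversion(s): (1,2), (1,3), (5,6), (5,7). Each pair (i,j) satisfies i < j and arr[i] > arr[j].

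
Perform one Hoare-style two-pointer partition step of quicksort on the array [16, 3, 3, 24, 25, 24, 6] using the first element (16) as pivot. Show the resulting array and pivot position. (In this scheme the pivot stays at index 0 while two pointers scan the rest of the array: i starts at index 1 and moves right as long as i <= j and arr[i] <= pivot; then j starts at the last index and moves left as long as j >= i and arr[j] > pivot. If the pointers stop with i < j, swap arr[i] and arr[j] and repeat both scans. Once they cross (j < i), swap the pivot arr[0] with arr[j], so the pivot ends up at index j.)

Hoare-style two-pointer partition with pivot = 16:

Initial array: [16, 3, 3, 24, 25, 24, 6]

Pointers start at i = 1, j = 6.
i stops at index 3 (arr[3]=24 > 16), j stops at index 6 (arr[6]=6 <= 16): swap arr[3] and arr[6], array becomes [16, 3, 3, 6, 25, 24, 24]
i ends at 4, j ends at 3: the pointers have crossed (j < i), so scanning stops.

Swap pivot arr[0] with arr[3] to place pivot at position 3: [6, 3, 3, 16, 25, 24, 24]
Pivot position: 3

After partitioning with pivot 16, the array becomes [6, 3, 3, 16, 25, 24, 24]. The pivot is placed at index 3. All elements to the left of the pivot are <= 16, and all elements to the right are > 16.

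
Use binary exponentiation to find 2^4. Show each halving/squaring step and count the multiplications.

Computing 2^4 by squaring (build up from 2^1; each line after the first costs one multiplication):

2^1 = 2
2^2 = (2^1)^2 = 2^2 = 4
2^4 = (2^2)^2 = 4^2 = 16

Result: 16
Multiplications needed: 2 (2 lines after 2^1)

2^4 = 16. Using exponentiation by squaring, this requires 2 multiplications. The key idea: if the exponent is even, square the half-power; if odd, multiply by the base once.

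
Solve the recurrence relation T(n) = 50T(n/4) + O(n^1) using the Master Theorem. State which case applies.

Master Theorem for T(n) = 50T(n/4) + O(n^1):

a = 50, b = 4, c = 1
log_b(a) = log_4(50) = 2.8219

Case 1: c = 1 < log_4(50) = 2.8219
T(n) = O(n^(log_4 50))

For T(n) = 50T(n/4) + O(n^1): log_4(50) = 2.8219. This is Case 1 of the Master Theorem (c < log_b(a), work dominated by leaves), giving O(n^(log_4 50)).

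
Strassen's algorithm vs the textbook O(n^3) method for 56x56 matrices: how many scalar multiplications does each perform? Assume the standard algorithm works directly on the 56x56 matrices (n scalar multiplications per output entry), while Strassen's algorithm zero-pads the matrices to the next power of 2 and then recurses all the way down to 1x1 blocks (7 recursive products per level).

Matrix multiplication for 56x56 matrices:

Strassen's algorithm requires power-of-2 dimensions. Pad 56x56 to 64x64 (next power of 2).

Standard algorithm: 56^3 = 175616 multiplications
Strassen's algorithm: 7^(log2(64)) = 7^6 = 117649 multiplications
Savings: 175616 - 117649 = 57967 multiplications

Standard: 175616 multiplications (56^3). Strassen: 117649 multiplications (7^6, after padding to 64x64). Strassen reduces 8 recursive multiplications to 7 at each level.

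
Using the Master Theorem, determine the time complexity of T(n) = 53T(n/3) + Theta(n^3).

Master Theorem for T(n) = 53T(n/3) + O(n^3):

a = 53, b = 3, c = 3
log_b(a) = log_3(53) = 3.6139

Case 1: c = 3 < log_3(53) = 3.6139
T(n) = O(n^(log_3 53))

For T(n) = 53T(n/3) + O(n^3): log_3(53) = 3.6139. This is Case 1 of the Master Theorem (c < log_b(a), work dominated by leaves), giving O(n^(log_3 53)).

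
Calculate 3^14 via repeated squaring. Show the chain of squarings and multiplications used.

Computing 3^14 by squaring (build up from 3^1; each line after the first costs one multiplication):

3^1 = 3
3^2 = (3^1)^2 = 3^2 = 9
3^3 = 3 * 3^2 = 3 * 9 = 27
3^6 = (3^3)^2 = 27^2 = 729
3^7 = 3 * 3^6 = 3 * 729 = 2187
3^14 = (3^7)^2 = 2187^2 = 4782969

Result: 4782969
Multiplications needed: 5 (5 lines after 3^1)

3^14 = 4782969. Using exponentiation by squaring, this requires 5 multiplications. The key idea: if the exponent is even, square the half-power; if odd, multiply by the base once.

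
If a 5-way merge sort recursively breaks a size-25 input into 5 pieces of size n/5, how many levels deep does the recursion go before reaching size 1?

For divide and conquer with division factor 5:

Problem sizes at each level:
Level 0: 25
Level 1: 5
Level 2: 1

The root is level 0 and the size-1 base case is level 2 (the tree spans levels 0 through 2, i.e. 3 levels counting the root), so the depth is the number of divisions: log_5(25) = 2

The recursion tree depth is log_5(25) = 2. At each level, the problem size is divided by 5, so it takes 2 divisions to reduce to a base case of size 1. The algorithm makes 5 recursive calls at each level.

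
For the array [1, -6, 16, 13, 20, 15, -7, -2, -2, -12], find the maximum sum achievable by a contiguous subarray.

Using Kadane's algorithm on [1, -6, 16, 13, 20, 15, -7, -2, -2, -12]:

Scanning through the array:
Position 1 (value -6): max_ending_here = -5, max_so_far = 1
Position 2 (value 16): max_ending_here = 16, max_so_far = 16
Position 3 (value 13): max_ending_here = 29, max_so_far = 29
Position 4 (value 20): max_ending_here = 49, max_so_far = 49
Position 5 (value 15): max_ending_here = 64, max_so_far = 64
Position 6 (value -7): max_ending_here = 57, max_so_far = 64
Position 7 (value -2): max_ending_here = 55, max_so_far = 64
Position 8 (value -2): max_ending_here = 53, max_so_far = 64
Position 9 (value -12): max_ending_here = 41, max_so_far = 64

Maximum subarray: [16, 13, 20, 15]
Maximum sum: 64

The maximum subarray is [16, 13, 20, 15] with sum 64. This subarray runs from index 2 to index 5.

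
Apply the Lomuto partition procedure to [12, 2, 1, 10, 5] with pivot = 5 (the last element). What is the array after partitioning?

Lomuto partition with pivot = 5:

Initial array: [12, 2, 1, 10, 5]

arr[0]=12 > 5: no swap
arr[1]=2 <= 5: swap with position 0, array becomes [2, 12, 1, 10, 5]
arr[2]=1 <= 5: swap with position 1, array becomes [2, 1, 12, 10, 5]
arr[3]=10 > 5: no swap

Place pivot at position 2: [2, 1, 5, 10, 12]
Pivot position: 2

After partitioning with pivot 5, the array becomes [2, 1, 5, 10, 12]. The pivot is placed at index 2. All elements to the left of the pivot are <= 5, and all elements to the right are > 5.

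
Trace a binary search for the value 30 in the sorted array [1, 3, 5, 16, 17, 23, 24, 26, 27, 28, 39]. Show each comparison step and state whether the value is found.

Binary search for 30 in [1, 3, 5, 16, 17, 23, 24, 26, 27, 28, 39]:

lo=0, hi=10, mid=5, arr[mid]=23 -> 23 < 30, search right half
lo=6, hi=10, mid=8, arr[mid]=27 -> 27 < 30, search right half
lo=9, hi=10, mid=9, arr[mid]=28 -> 28 < 30, search right half
lo=10, hi=10, mid=10, arr[mid]=39 -> 39 > 30, search left half
lo=10 > hi=9, target 30 not found

Binary search determines that 30 is not in the array after 4 comparisons. The search space was exhausted without finding the target.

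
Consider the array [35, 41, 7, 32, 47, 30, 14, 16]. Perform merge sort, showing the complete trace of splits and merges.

Merge sort trace:

Split: [35, 41, 7, 32, 47, 30, 14, 16] -> [35, 41, 7, 32] and [47, 30, 14, 16]
  Split: [35, 41, 7, 32] -> [35, 41] and [7, 32]
    Split: [35, 41] -> [35] and [41]
    Merge: [35] + [41] -> [35, 41]
    Split: [7, 32] -> [7] and [32]
    Merge: [7] + [32] -> [7, 32]
  Merge: [35, 41] + [7, 32] -> [7, 32, 35, 41]
  Split: [47, 30, 14, 16] -> [47, 30] and [14, 16]
    Split: [47, 30] -> [47] and [30]
    Merge: [47] + [30] -> [30, 47]
    Split: [14, 16] -> [14] and [16]
    Merge: [14] + [16] -> [14, 16]
  Merge: [30, 47] + [14, 16] -> [14, 16, 30, 47]
Merge: [7, 32, 35, 41] + [14, 16, 30, 47] -> [7, 14, 16, 30, 32, 35, 41, 47]

Final sorted array: [7, 14, 16, 30, 32, 35, 41, 47]

The merge sort proceeds by recursively splitting the array and merging sorted halves.
After all merges, the sorted array is [7, 14, 16, 30, 32, 35, 41, 47].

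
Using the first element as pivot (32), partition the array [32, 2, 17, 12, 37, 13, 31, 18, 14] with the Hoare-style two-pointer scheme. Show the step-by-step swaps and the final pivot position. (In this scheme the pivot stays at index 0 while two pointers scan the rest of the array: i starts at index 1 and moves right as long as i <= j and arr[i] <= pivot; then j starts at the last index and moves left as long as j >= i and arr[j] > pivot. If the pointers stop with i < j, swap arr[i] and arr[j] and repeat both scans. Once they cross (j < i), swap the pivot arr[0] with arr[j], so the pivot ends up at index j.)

Hoare-style two-pointer partition with pivot = 32:

Initial array: [32, 2, 17, 12, 37, 13, 31, 18, 14]

Pointers start at i = 1, j = 8.
i stops at index 4 (arr[4]=37 > 32), j stops at index 8 (arr[8]=14 <= 32): swap arr[4] and arr[8], array becomes [32, 2, 17, 12, 14, 13, 31, 18, 37]
i ends at 8, j ends at 7: the pointers have crossed (j < i), so scanning stops.

Swap pivot arr[0] with arr[7] to place pivot at position 7: [18, 2, 17, 12, 14, 13, 31, 32, 37]
Pivot position: 7

After partitioning with pivot 32, the array becomes [18, 2, 17, 12, 14, 13, 31, 32, 37]. The pivot is placed at index 7. All elements to the left of the pivot are <= 32, and all elements to the right are > 32.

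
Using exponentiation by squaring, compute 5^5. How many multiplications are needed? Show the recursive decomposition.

Computing 5^5 by squaring (build up from 5^1; each line after the first costs one multiplication):

5^1 = 5
5^2 = (5^1)^2 = 5^2 = 25
5^4 = (5^2)^2 = 25^2 = 625
5^5 = 5 * 5^4 = 5 * 625 = 3125

Result: 3125
Multiplications needed: 3 (3 lines after 5^1)

5^5 = 3125. Using exponentiation by squaring, this requires 3 multiplications. The key idea: if the exponent is even, square the half-power; if odd, multiply by the base once.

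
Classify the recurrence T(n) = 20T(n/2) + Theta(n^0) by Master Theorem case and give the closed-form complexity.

Master Theorem for T(n) = 20T(n/2) + O(n^0):

a = 20, b = 2, c = 0
log_b(a) = log_2(20) = 4.3219

Case 1: c = 0 < log_2(20) = 4.3219
T(n) = O(n^(log_2 20))

For T(n) = 20T(n/2) + O(n^0): log_2(20) = 4.3219. This is Case 1 of the Master Theorem (c < log_b(a), work dominated by leaves), giving O(n^(log_2 20)).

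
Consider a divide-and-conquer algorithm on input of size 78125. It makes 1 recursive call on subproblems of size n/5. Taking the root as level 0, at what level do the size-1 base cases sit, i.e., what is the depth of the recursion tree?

For divide and conquer with division factor 5:

Problem sizes at each level:
Level 0: 78125
Level 1: 15625
Level 2: 3125
Level 3: 625
Level 4: 125
Level 5: 25
Level 6: 5
Level 7: 1

The root is level 0 and the size-1 base case is level 7 (the tree spans levels 0 through 7, i.e. 8 levels counting the root), so the depth is the number of divisions: log_5(78125) = 7

The recursion tree depth is log_5(78125) = 7. At each level, the problem size is divided by 5, so it takes 7 divisions to reduce to a base case of size 1. The algorithm makes 1 recursive call at each level.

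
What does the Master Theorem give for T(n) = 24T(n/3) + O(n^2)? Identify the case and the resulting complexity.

Master Theorem for T(n) = 24T(n/3) + O(n^2):

a = 24, b = 3, c = 2
log_b(a) = log_3(24) = 2.8928

Case 1: c = 2 < log_3(24) = 2.8928
T(n) = O(n^(log_3 24))

For T(n) = 24T(n/3) + O(n^2): log_3(24) = 2.8928. This is Case 1 of the Master Theorem (c < log_b(a), work dominated by leaves), giving O(n^(log_3 24)).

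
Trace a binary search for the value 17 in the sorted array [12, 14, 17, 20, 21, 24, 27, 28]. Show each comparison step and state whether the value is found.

Binary search for 17 in [12, 14, 17, 20, 21, 24, 27, 28]:

lo=0, hi=7, mid=3, arr[mid]=20 -> 20 > 17, search left half
lo=0, hi=2, mid=1, arr[mid]=14 -> 14 < 17, search right half
lo=2, hi=2, mid=2, arr[mid]=17 -> Found target at index 2!

Binary search finds 17 at index 2 after 3 comparisons. The search repeatedly halves the search space by comparing with the middle element.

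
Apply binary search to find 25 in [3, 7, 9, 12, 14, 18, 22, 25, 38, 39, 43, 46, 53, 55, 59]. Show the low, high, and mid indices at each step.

Binary search for 25 in [3, 7, 9, 12, 14, 18, 22, 25, 38, 39, 43, 46, 53, 55, 59]:

lo=0, hi=14, mid=7, arr[mid]=25 -> Found target at index 7!

Binary search finds 25 at index 7 after 1 comparisons. The search repeatedly halves the search space by comparing with the middle element.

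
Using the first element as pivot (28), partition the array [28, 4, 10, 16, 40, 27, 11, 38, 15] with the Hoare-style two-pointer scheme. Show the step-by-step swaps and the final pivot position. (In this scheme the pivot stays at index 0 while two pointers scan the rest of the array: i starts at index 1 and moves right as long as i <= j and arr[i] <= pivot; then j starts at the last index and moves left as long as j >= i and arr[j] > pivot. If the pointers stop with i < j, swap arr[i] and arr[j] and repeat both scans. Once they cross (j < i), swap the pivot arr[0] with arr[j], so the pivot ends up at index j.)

Hoare-style two-pointer partition with pivot = 28:

Initial array: [28, 4, 10, 16, 40, 27, 11, 38, 15]

Pointers start at i = 1, j = 8.
i stops at index 4 (arr[4]=40 > 28), j stops at index 8 (arr[8]=15 <= 28): swap arr[4] and arr[8], array becomes [28, 4, 10, 16, 15, 27, 11, 38, 40]
i ends at 7, j ends at 6: the pointers have crossed (j < i), so scanning stops.

Swap pivot arr[0] with arr[6] to place pivot at position 6: [11, 4, 10, 16, 15, 27, 28, 38, 40]
Pivot position: 6

After partitioning with pivot 28, the array becomes [11, 4, 10, 16, 15, 27, 28, 38, 40]. The pivot is placed at index 6. All elements to the left of the pivot are <= 28, and all elements to the right are > 28.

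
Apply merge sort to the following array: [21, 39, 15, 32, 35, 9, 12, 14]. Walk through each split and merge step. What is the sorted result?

Merge sort trace:

Split: [21, 39, 15, 32, 35, 9, 12, 14] -> [21, 39, 15, 32] and [35, 9, 12, 14]
  Split: [21, 39, 15, 32] -> [21, 39] and [15, 32]
    Split: [21, 39] -> [21] and [39]
    Merge: [21] + [39] -> [21, 39]
    Split: [15, 32] -> [15] and [32]
    Merge: [15] + [32] -> [15, 32]
  Merge: [21, 39] + [15, 32] -> [15, 21, 32, 39]
  Split: [35, 9, 12, 14] -> [35, 9] and [12, 14]
    Split: [35, 9] -> [35] and [9]
    Merge: [35] + [9] -> [9, 35]
    Split: [12, 14] -> [12] and [14]
    Merge: [12] + [14] -> [12, 14]
  Merge: [9, 35] + [12, 14] -> [9, 12, 14, 35]
Merge: [15, 21, 32, 39] + [9, 12, 14, 35] -> [9, 12, 14, 15, 21, 32, 35, 39]

Final sorted array: [9, 12, 14, 15, 21, 32, 35, 39]

The merge sort proceeds by recursively splitting the array and merging sorted halves.
After all merges, the sorted array is [9, 12, 14, 15, 21, 32, 35, 39].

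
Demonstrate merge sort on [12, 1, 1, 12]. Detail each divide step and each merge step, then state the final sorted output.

Merge sort trace:

Split: [12, 1, 1, 12] -> [12, 1] and [1, 12]
  Split: [12, 1] -> [12] and [1]
  Merge: [12] + [1] -> [1, 12]
  Split: [1, 12] -> [1] and [12]
  Merge: [1] + [12] -> [1, 12]
Merge: [1, 12] + [1, 12] -> [1, 1, 12, 12]

Final sorted array: [1, 1, 12, 12]

The merge sort proceeds by recursively splitting the array and merging sorted halves.
After all merges, the sorted array is [1, 1, 12, 12].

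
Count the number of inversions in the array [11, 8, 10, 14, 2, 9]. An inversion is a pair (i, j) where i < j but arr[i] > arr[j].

Finding inversions in [11, 8, 10, 14, 2, 9]:

(0, 1): arr[0]=11 > arr[1]=8
(0, 2): arr[0]=11 > arr[2]=10
(0, 4): arr[0]=11 > arr[4]=2
(0, 5): arr[0]=11 > arr[5]=9
(1, 4): arr[1]=8 > arr[4]=2
(2, 4): arr[2]=10 > arr[4]=2
(2, 5): arr[2]=10 > arr[5]=9
(3, 4): arr[3]=14 > arr[4]=2
(3, 5): arr[3]=14 > arr[5]=9

Total inversions: 9

The array has 9 inversion(s): (0,1), (0,2), (0,4), (0,5), (1,4), (2,4), (2,5), (3,4), (3,5). Each pair (i,j) satisfies i < j and arr[i] > arr[j].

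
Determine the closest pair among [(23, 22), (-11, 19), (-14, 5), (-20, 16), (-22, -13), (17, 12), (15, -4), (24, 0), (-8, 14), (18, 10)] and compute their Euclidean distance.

Computing all pairwise distances among 10 points:

d((23, 22), (-11, 19)) = 34.1321
d((23, 22), (-14, 5)) = 40.7185
d((23, 22), (-20, 16)) = 43.4166
d((23, 22), (-22, -13)) = 57.0088
d((23, 22), (17, 12)) = 11.6619
d((23, 22), (15, -4)) = 27.2029
d((23, 22), (24, 0)) = 22.0227
d((23, 22), (-8, 14)) = 32.0156
d((23, 22), (18, 10)) = 13.0
d((-11, 19), (-14, 5)) = 14.3178
d((-11, 19), (-20, 16)) = 9.4868
d((-11, 19), (-22, -13)) = 33.8378
d((-11, 19), (17, 12)) = 28.8617
d((-11, 19), (15, -4)) = 34.7131
d((-11, 19), (24, 0)) = 39.8246
d((-11, 19), (-8, 14)) = 5.831
d((-11, 19), (18, 10)) = 30.3645
d((-14, 5), (-20, 16)) = 12.53
d((-14, 5), (-22, -13)) = 19.6977
d((-14, 5), (17, 12)) = 31.7805
d((-14, 5), (15, -4)) = 30.3645
d((-14, 5), (24, 0)) = 38.3275
d((-14, 5), (-8, 14)) = 10.8167
d((-14, 5), (18, 10)) = 32.3883
d((-20, 16), (-22, -13)) = 29.0689
d((-20, 16), (17, 12)) = 37.2156
d((-20, 16), (15, -4)) = 40.3113
d((-20, 16), (24, 0)) = 46.8188
d((-20, 16), (-8, 14)) = 12.1655
d((-20, 16), (18, 10)) = 38.4708
d((-22, -13), (17, 12)) = 46.3249
d((-22, -13), (15, -4)) = 38.0789
d((-22, -13), (24, 0)) = 47.8017
d((-22, -13), (-8, 14)) = 30.4138
d((-22, -13), (18, 10)) = 46.1411
d((17, 12), (15, -4)) = 16.1245
d((17, 12), (24, 0)) = 13.8924
d((17, 12), (-8, 14)) = 25.0799
d((17, 12), (18, 10)) = 2.2361 <-- minimum
d((15, -4), (24, 0)) = 9.8489
d((15, -4), (-8, 14)) = 29.2062
d((15, -4), (18, 10)) = 14.3178
d((24, 0), (-8, 14)) = 34.9285
d((24, 0), (18, 10)) = 11.6619
d((-8, 14), (18, 10)) = 26.3059

Closest pair: (17, 12) and (18, 10) with distance 2.2361

The closest pair is (17, 12) and (18, 10) with Euclidean distance 2.2361. For 10 points, brute-force pairwise comparison is shown above. For large n, the divide-and-conquer algorithm (sort by x, recurse on halves, check the dividing strip) achieves O(n log n).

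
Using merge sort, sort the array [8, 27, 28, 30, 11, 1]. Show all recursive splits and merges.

Merge sort trace:

Split: [8, 27, 28, 30, 11, 1] -> [8, 27, 28] and [30, 11, 1]
  Split: [8, 27, 28] -> [8] and [27, 28]
    Split: [27, 28] -> [27] and [28]
    Merge: [27] + [28] -> [27, 28]
  Merge: [8] + [27, 28] -> [8, 27, 28]
  Split: [30, 11, 1] -> [30] and [11, 1]
    Split: [11, 1] -> [11] and [1]
    Merge: [11] + [1] -> [1, 11]
  Merge: [30] + [1, 11] -> [1, 11, 30]
Merge: [8, 27, 28] + [1, 11, 30] -> [1, 8, 11, 27, 28, 30]

Final sorted array: [1, 8, 11, 27, 28, 30]

The merge sort proceeds by recursively splitting the array and merging sorted halves.
After all merges, the sorted array is [1, 8, 11, 27, 28, 30].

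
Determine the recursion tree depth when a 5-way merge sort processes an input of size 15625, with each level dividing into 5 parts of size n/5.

For divide and conquer with division factor 5:

Problem sizes at each level:
Level 0: 15625
Level 1: 3125
Level 2: 625
Level 3: 125
Level 4: 25
Level 5: 5
Level 6: 1

The root is level 0 and the size-1 base case is level 6 (the tree spans levels 0 through 6, i.e. 7 levels counting the root), so the depth is the number of divisions: log_5(15625) = 6

The recursion tree depth is log_5(15625) = 6. At each level, the problem size is divided by 5, so it takes 6 divisions to reduce to a base case of size 1. The algorithm makes 5 recursive calls at each level.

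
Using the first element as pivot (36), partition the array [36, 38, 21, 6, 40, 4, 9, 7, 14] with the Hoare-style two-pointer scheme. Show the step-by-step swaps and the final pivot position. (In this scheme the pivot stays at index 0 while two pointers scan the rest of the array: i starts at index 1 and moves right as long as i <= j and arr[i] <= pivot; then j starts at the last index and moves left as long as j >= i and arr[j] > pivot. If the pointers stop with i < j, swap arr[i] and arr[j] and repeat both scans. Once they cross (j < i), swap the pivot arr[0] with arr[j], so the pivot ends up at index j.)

Hoare-style two-pointer partition with pivot = 36:

Initial array: [36, 38, 21, 6, 40, 4, 9, 7, 14]

Pointers start at i = 1, j = 8.
i stops at index 1 (arr[1]=38 > 36), j stops at index 8 (arr[8]=14 <= 36): swap arr[1] and arr[8], array becomes [36, 14, 21, 6, 40, 4, 9, 7, 38]
i stops at index 4 (arr[4]=40 > 36), j stops at index 7 (arr[7]=7 <= 36): swap arr[4] and arr[7], array becomes [36, 14, 21, 6, 7, 4, 9, 40, 38]
i ends at 7, j ends at 6: the pointers have crossed (j < i), so scanning stops.

Swap pivot arr[0] with arr[6] to place pivot at position 6: [9, 14, 21, 6, 7, 4, 36, 40, 38]
Pivot position: 6

After partitioning with pivot 36, the array becomes [9, 14, 21, 6, 7, 4, 36, 40, 38]. The pivot is placed at index 6. All elements to the left of the pivot are <= 36, and all elements to the right are > 36.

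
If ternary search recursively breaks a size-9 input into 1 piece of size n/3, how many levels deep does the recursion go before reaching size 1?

For divide and conquer with division factor 3:

Problem sizes at each level:
Level 0: 9
Level 1: 3
Level 2: 1

The root is level 0 and the size-1 base case is level 2 (the tree spans levels 0 through 2, i.e. 3 levels counting the root), so the depth is the number of divisions: log_3(9) = 2

The recursion tree depth is log_3(9) = 2. At each level, the problem size is divided by 3, so it takes 2 divisions to reduce to a base case of size 1. The algorithm makes 1 recursive call at each level.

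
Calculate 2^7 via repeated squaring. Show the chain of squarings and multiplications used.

Computing 2^7 by squaring (build up from 2^1; each line after the first costs one multiplication):

2^1 = 2
2^2 = (2^1)^2 = 2^2 = 4
2^3 = 2 * 2^2 = 2 * 4 = 8
2^6 = (2^3)^2 = 8^2 = 64
2^7 = 2 * 2^6 = 2 * 64 = 128

Result: 128
Multiplications needed: 4 (4 lines after 2^1)

2^7 = 128. Using exponentiation by squaring, this requires 4 multiplications. The key idea: if the exponent is even, square the half-power; if odd, multiply by the base once.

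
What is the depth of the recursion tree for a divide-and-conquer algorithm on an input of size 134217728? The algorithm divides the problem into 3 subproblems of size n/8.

For divide and conquer with division factor 8:

Problem sizes at each level:
Level 0: 134217728
Level 1: 16777216
Level 2: 2097152
Level 3: 262144
Level 4: 32768
Level 5: 4096
Level 6: 512
Level 7: 64
Level 8: 8
Level 9: 1

The root is level 0 and the size-1 base case is level 9 (the tree spans levels 0 through 9, i.e. 10 levels counting the root), so the depth is the number of divisions: log_8(134217728) = 9

The recursion tree depth is log_8(134217728) = 9. At each level, the problem size is divided by 8, so it takes 9 divisions to reduce to a base case of size 1. The algorithm makes 3 recursive calls at each level.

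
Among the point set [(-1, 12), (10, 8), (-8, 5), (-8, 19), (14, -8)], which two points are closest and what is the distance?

Computing all pairwise distances among 5 points:

d((-1, 12), (10, 8)) = 11.7047
d((-1, 12), (-8, 5)) = 9.8995 <-- minimum
d((-1, 12), (-8, 19)) = 9.8995 <-- minimum
d((-1, 12), (14, -8)) = 25.0
d((10, 8), (-8, 5)) = 18.2483
d((10, 8), (-8, 19)) = 21.095
d((10, 8), (14, -8)) = 16.4924
d((-8, 5), (-8, 19)) = 14.0
d((-8, 5), (14, -8)) = 25.5539
d((-8, 19), (14, -8)) = 34.8281

Minimum distance: 9.8995 (tie among 2 pairs: (-1, 12) and (-8, 5); (-1, 12) and (-8, 19))

The minimum Euclidean distance is 9.8995. There is a tie: 2 pairs achieve this minimum — (-1, 12) and (-8, 5); (-1, 12) and (-8, 19). Any of these is a valid closest pair. For 5 points, brute-force pairwise comparison is shown above. For large n, the divide-and-conquer algorithm (sort by x, recurse on halves, check the dividing strip) achieves O(n log n).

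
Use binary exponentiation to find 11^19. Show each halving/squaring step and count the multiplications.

Computing 11^19 by squaring (build up from 11^1; each line after the first costs one multiplication):

11^1 = 11
11^2 = (11^1)^2 = 11^2 = 121
11^4 = (11^2)^2 = 121^2 = 14641
11^8 = (11^4)^2 = 14641^2 = 214358881
11^9 = 11 * 11^8 = 11 * 214358881 = 2357947691
11^18 = (11^9)^2 = 2357947691^2 = 5559917313492231481
11^19 = 11 * 11^18 = 11 * 5559917313492231481 = 61159090448414546291

Result: 61159090448414546291
Multiplications needed: 6 (6 lines after 11^1)

11^19 = 61159090448414546291. Using exponentiation by squaring, this requires 6 multiplications. The key idea: if the exponent is even, square the half-power; if odd, multiply by the base once.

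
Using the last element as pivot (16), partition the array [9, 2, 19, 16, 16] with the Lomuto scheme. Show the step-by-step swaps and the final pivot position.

Lomuto partition with pivot = 16:

Initial array: [9, 2, 19, 16, 16]

arr[0]=9 <= 16: swap with position 0, array becomes [9, 2, 19, 16, 16]
arr[1]=2 <= 16: swap with position 1, array becomes [9, 2, 19, 16, 16]
arr[2]=19 > 16: no swap
arr[3]=16 <= 16: swap with position 2, array becomes [9, 2, 16, 19, 16]

Place pivot at position 3: [9, 2, 16, 16, 19]
Pivot position: 3

After partitioning with pivot 16, the array becomes [9, 2, 16, 16, 19]. The pivot is placed at index 3. All elements to the left of the pivot are <= 16, and all elements to the right are > 16.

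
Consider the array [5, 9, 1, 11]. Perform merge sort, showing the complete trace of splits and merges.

Merge sort trace:

Split: [5, 9, 1, 11] -> [5, 9] and [1, 11]
  Split: [5, 9] -> [5] and [9]
  Merge: [5] + [9] -> [5, 9]
  Split: [1, 11] -> [1] and [11]
  Merge: [1] + [11] -> [1, 11]
Merge: [5, 9] + [1, 11] -> [1, 5, 9, 11]

Final sorted array: [1, 5, 9, 11]

The merge sort proceeds by recursively splitting the array and merging sorted halves.
After all merges, the sorted array is [1, 5, 9, 11].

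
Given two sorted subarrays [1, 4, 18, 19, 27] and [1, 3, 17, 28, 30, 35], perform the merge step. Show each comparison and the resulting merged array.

Merging process:

Compare 1 vs 1: take 1 from left. Merged: [1]
Compare 4 vs 1: take 1 from right. Merged: [1, 1]
Compare 4 vs 3: take 3 from right. Merged: [1, 1, 3]
Compare 4 vs 17: take 4 from left. Merged: [1, 1, 3, 4]
Compare 18 vs 17: take 17 from right. Merged: [1, 1, 3, 4, 17]
Compare 18 vs 28: take 18 from left. Merged: [1, 1, 3, 4, 17, 18]
Compare 19 vs 28: take 19 from left. Merged: [1, 1, 3, 4, 17, 18, 19]
Compare 27 vs 28: take 27 from left. Merged: [1, 1, 3, 4, 17, 18, 19, 27]
Append remaining from right: [28, 30, 35]. Merged: [1, 1, 3, 4, 17, 18, 19, 27, 28, 30, 35]

Final merged array: [1, 1, 3, 4, 17, 18, 19, 27, 28, 30, 35]
Total comparisons: 8

The merged array is [1, 1, 3, 4, 17, 18, 19, 27, 28, 30, 35], requiring 8 comparisons. The merge step runs in O(n) time where n is the total number of elements.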